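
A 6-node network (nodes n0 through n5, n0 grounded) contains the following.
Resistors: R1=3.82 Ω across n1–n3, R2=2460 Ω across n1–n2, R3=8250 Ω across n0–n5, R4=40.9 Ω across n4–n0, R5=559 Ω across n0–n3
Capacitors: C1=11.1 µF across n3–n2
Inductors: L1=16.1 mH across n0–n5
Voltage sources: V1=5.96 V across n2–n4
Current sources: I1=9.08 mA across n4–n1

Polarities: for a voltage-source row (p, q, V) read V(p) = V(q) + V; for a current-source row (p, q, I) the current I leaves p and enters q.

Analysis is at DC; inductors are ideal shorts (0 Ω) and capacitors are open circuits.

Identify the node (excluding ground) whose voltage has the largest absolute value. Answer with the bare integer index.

MNA unknowns: 5 node voltages V₁..V_5 plus 2 source currents (L1, V1)
R1: Y=0.2618 on G[1,3]
R2: Y=0.0004065 on G[1,2]
R3: Y=0.0001212 on G[0,5]
C1: Y=0.000 on G[3,2]
R4: Y=0.02445 on G[4,0]
L1: row V0−V5=0, i_L1 at 0,5
R5: Y=0.001789 on G[0,3]
V1: row V2−V4=5.96, i_V1 at 2,4
I1: z[4]−=0.00908, z[1]+=0.00908
solve → V1=5.198, V2=5.582, V3=5.163, V4=-0.3778, V5=0.000
aux → i_L1=0.000, i_V1=-0.0001561

2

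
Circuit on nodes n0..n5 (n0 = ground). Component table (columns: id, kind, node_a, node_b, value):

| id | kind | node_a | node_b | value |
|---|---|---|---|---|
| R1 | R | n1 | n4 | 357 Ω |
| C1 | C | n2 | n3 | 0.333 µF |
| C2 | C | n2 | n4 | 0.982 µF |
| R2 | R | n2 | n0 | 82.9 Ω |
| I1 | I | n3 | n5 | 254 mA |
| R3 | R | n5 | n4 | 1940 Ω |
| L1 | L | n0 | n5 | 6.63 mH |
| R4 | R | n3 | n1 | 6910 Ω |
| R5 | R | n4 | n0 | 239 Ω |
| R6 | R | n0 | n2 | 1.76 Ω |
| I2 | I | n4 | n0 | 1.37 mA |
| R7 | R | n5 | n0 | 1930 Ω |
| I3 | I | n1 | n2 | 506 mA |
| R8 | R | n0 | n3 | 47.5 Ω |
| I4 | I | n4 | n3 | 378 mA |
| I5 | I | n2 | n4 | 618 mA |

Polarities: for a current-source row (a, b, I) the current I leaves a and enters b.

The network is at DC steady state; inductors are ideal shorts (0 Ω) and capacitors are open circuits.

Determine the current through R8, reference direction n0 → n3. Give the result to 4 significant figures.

-0.09166 A

Apply KCL at each of the 5 non-ground nodes and solve the resulting linear system.
Node n1: branches {R1, R4, I3} → V_1 = -219.1
Node n2: branches {C1, C2, R2, R6, I3, I5} → V_2 = -0.1930
Node n3: branches {C1, I1, R4, R8, I4} → V_3 = 4.354
Node n4: branches {R1, C2, R3, R5, I2, I4, I5} → V_4 = -50.01
Node n5: branches {I1, R3, L1, R7} → V_5 = 0.000
Source currents: i(L1)=-0.2282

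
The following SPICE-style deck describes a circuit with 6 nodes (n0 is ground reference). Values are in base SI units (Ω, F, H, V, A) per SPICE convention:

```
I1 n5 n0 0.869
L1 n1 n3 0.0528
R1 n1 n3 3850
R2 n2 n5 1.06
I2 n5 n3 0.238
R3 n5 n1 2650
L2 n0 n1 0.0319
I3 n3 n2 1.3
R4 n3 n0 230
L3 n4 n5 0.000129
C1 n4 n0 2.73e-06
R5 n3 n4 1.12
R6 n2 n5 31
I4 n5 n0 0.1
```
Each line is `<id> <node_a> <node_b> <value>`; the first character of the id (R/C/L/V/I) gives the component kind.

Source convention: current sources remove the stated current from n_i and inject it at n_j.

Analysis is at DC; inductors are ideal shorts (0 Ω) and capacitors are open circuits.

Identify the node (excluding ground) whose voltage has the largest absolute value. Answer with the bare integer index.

2

MNA unknowns: 5 node voltages V₁..V_5 plus 3 source currents (L1, L2, L3)
I1: z[5]−=0.869, z[0]+=0.869
L1: row V1−V3=0, i_L1 at 1,3
R1: Y=0.0002597 on G[1,3]
R2: Y=0.9434 on G[2,5]
I2: z[5]−=0.238, z[3]+=0.238
R3: Y=0.0003774 on G[5,1]
L2: row V0−V1=0, i_L2 at 0,1
I3: z[3]−=1.3, z[2]+=1.3
R4: Y=0.004348 on G[3,0]
L3: row V4−V5=0, i_L3 at 4,5
C1: Y=0.000 on G[4,0]
R5: Y=0.8929 on G[3,4]
R6: Y=0.03226 on G[2,5]
I4: z[5]−=0.1, z[0]+=0.1
solve → V1=0.000, V2=1.437, V3=0.000, V4=0.1041, V5=0.1041
aux → i_L1=0.9690, i_L2=0.9690, i_L3=-0.09296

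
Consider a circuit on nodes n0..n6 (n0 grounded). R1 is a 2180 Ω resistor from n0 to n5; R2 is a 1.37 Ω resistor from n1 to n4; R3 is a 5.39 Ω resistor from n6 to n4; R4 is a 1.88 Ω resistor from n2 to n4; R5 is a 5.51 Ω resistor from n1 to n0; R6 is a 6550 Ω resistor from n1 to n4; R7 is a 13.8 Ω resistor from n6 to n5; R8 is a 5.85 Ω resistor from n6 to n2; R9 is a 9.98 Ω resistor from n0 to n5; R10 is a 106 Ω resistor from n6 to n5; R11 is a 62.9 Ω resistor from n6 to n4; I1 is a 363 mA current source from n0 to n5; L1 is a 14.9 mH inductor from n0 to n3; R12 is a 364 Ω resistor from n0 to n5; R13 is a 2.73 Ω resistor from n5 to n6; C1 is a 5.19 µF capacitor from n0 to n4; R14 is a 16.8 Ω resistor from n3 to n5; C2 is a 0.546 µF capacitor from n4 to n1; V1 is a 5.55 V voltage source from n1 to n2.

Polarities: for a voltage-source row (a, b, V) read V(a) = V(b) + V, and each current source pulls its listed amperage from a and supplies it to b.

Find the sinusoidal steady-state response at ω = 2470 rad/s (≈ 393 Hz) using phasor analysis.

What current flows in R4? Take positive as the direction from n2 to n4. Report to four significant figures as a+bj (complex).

-1.669-0.002844j A

MNA unknowns: 6 node voltages V₁..V_6 plus 1 source current (V1)
R1: Y=0.0004587+0.000j on G[0,5]
R2: Y=0.7299+0.000j on G[1,4]
R3: Y=0.1855+0.000j on G[6,4]
R4: Y=0.5319+0.000j on G[2,4]
R5: Y=0.1815+0.000j on G[1,0]
R6: Y=0.0001527+0.000j on G[1,4]
R7: Y=0.07246+0.000j on G[6,5]
R8: Y=0.1709+0.000j on G[6,2]
R9: Y=0.1002+0.000j on G[0,5]
R10: Y=0.009434+0.000j on G[6,5]
R11: Y=0.01590+0.000j on G[6,4]
I1: z[0]−=0.363, z[5]+=0.363
L1: Y=0.000-0.02717j on G[0,3]
R12: Y=0.002747+0.000j on G[0,5]
R13: Y=0.3663+0.000j on G[5,6]
C1: Y=0.000+0.01282j on G[0,4]
R14: Y=0.05952+0.000j on G[3,5]
C2: Y=0.000+0.001349j on G[4,1]
V1: row V1−V2=5.55, i_V1 at 1,2
solve → V1=2.020+0.01714j, V2=-3.530+0.01714j, V3=-0.02996-0.003052j, V4=-0.3919+0.02249j, V5=-0.03136+0.01063j, V6=-0.8487+0.01489j
aux → i_V1=-2.128-0.002460j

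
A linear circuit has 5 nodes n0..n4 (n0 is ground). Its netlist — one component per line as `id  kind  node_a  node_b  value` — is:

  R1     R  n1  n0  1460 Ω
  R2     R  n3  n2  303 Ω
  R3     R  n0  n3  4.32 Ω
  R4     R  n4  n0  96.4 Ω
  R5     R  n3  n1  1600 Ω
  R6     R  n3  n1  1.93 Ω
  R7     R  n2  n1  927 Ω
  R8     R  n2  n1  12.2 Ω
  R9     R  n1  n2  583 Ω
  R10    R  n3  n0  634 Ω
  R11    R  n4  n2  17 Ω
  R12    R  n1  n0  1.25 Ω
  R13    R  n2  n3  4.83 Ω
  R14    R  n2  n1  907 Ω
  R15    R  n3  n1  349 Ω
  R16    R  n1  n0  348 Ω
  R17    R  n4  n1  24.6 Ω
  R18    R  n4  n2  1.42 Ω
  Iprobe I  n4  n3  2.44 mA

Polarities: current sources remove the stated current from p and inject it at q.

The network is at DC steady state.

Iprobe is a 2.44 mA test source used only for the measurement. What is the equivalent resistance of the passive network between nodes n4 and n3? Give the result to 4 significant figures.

Element admittances at DC:
  Y(R1) = 0.0006849 S between n1,n0
  Y(R2) = 0.003300 S between n3,n2
  Y(R3) = 0.2315 S between n0,n3
  Y(R4) = 0.01037 S between n4,n0
  Y(R5) = 0.0006250 S between n3,n1
  Y(R6) = 0.5181 S between n3,n1
  Y(R7) = 0.001079 S between n2,n1
  Y(R8) = 0.08197 S between n2,n1
  Y(R9) = 0.001715 S between n1,n2
  Y(R10) = 0.001577 S between n3,n0
  Y(R11) = 0.05882 S between n4,n2
  Y(R12) = 0.8000 S between n1,n0
  Y(R13) = 0.2070 S between n2,n3
  Y(R14) = 0.001103 S between n2,n1
  Y(R15) = 0.002865 S between n3,n1
  Y(R16) = 0.002874 S between n1,n0
  Y(R17) = 0.04065 S between n4,n1
  Y(R18) = 0.7042 S between n4,n2
  Iprobe: injects 0.00244 A into n3 (from n4)
Assemble and solve the 4×4 MNA system:
  V(n1)=-0.0002064  V(n2)=-0.006051  V(n3)=0.001098  V(n4)=-0.008679

R_eq = 4.007 Ω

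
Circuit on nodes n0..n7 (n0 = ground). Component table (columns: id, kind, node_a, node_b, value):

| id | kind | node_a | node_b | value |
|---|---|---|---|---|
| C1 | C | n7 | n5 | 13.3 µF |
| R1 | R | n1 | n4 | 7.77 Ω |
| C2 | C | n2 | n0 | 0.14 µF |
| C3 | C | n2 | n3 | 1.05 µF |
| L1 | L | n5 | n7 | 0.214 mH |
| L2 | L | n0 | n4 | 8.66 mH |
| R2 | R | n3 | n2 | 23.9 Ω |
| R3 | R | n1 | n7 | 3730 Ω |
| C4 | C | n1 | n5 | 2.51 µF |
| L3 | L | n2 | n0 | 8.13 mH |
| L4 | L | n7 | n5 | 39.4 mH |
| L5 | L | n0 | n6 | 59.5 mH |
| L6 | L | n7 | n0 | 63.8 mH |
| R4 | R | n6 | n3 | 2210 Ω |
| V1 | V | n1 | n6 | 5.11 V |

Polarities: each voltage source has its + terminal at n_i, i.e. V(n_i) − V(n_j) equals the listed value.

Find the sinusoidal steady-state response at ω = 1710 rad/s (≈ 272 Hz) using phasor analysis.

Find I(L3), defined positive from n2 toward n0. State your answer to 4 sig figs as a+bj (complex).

Apply KCL at each of the 7 non-ground nodes and solve the resulting linear system.
Node n1: branches {R1, R3, C4, V1} → V_1 = 0.7320-0.3484j
Node n2: branches {C2, C3, R2, L3} → V_2 = 0.002017-0.02735j
Node n3: branches {C3, R2, R4} → V_3 = -0.04490-0.02879j
Node n4: branches {R1, L2} → V_4 = 0.7174+0.02797j
Node n5: branches {C1, L1, C4, L4} → V_5 = -0.6085+0.3826j
Node n6: branches {L5, R4, V1} → V_6 = -4.378-0.3484j
Node n7: branches {C1, L1, R3, L4, L6} → V_7 = -0.6064+0.3815j
Source currents: i(V1)=-0.005385+0.04288j

-0.001967-0.0001451j A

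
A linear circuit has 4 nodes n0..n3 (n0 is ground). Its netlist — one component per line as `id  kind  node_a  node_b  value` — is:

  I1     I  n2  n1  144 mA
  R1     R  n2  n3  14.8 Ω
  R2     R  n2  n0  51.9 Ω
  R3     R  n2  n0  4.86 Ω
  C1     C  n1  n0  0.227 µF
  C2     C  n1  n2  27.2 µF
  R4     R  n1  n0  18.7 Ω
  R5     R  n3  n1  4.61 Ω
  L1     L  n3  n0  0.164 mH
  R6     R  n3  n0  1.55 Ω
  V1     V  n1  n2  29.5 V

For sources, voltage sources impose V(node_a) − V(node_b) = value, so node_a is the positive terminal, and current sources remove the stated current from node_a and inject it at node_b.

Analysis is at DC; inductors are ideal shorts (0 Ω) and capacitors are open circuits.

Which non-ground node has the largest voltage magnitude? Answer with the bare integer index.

1

MNA unknowns: 3 node voltages V₁..V_3 plus 2 source currents (L1, V1)
I1: z[2]−=0.144, z[1]+=0.144
R1: Y=0.06757 on G[2,3]
R2: Y=0.01927 on G[2,0]
R3: Y=0.2058 on G[2,0]
C1: Y=0.000 on G[1,0]
C2: Y=0.000 on G[1,2]
R4: Y=0.05348 on G[1,0]
R5: Y=0.2169 on G[3,1]
L1: row V3−V0=0, i_L1 at 3,0
R6: Y=0.6452 on G[3,0]
V1: row V1−V2=29.5, i_V1 at 1,2
solve → V1=15.33, V2=-14.17, V3=0.000
aux → i_L1=2.368, i_V1=-4.002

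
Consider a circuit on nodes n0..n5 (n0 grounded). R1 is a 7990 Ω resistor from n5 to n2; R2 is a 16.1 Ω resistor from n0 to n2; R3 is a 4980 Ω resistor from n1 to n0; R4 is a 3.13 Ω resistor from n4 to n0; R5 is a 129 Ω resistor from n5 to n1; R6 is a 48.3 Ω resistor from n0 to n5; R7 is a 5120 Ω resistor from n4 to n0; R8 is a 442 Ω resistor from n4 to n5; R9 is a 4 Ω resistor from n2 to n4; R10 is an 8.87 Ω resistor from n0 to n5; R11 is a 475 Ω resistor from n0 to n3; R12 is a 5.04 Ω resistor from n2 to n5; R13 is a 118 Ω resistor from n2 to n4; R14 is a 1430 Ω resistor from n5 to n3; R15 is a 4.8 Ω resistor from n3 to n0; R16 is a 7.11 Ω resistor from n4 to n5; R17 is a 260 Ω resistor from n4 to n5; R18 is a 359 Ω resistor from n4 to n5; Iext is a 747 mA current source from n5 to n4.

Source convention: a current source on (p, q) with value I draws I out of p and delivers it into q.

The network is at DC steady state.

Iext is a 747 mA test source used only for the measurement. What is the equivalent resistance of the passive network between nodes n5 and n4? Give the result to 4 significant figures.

R_eq = 2.798 Ω

Element admittances at DC:
  Y(R1) = 0.0001252 S between n5,n2
  Y(R2) = 0.06211 S between n0,n2
  Y(R3) = 0.0002008 S between n1,n0
  Y(R4) = 0.3195 S between n4,n0
  Y(R5) = 0.007752 S between n5,n1
  Y(R6) = 0.02070 S between n0,n5
  Y(R7) = 0.0001953 S between n4,n0
  Y(R8) = 0.002262 S between n4,n5
  Y(R9) = 0.2500 S between n2,n4
  Y(R10) = 0.1127 S between n0,n5
  Y(R11) = 0.002105 S between n0,n3
  Y(R12) = 0.1984 S between n2,n5
  Y(R13) = 0.008475 S between n2,n4
  Y(R14) = 0.0006993 S between n5,n3
  Y(R15) = 0.2083 S between n3,n0
  Y(R16) = 0.1406 S between n4,n5
  Y(R17) = 0.003846 S between n4,n5
  Y(R18) = 0.002786 S between n4,n5
  Iext: injects 0.747 A into n4 (from n5)
Assemble and solve the 5×5 MNA system:
  V(n1)=-1.404  V(n2)=-0.2276  V(n3)=-0.004772  V(n4)=0.6496  V(n5)=-1.441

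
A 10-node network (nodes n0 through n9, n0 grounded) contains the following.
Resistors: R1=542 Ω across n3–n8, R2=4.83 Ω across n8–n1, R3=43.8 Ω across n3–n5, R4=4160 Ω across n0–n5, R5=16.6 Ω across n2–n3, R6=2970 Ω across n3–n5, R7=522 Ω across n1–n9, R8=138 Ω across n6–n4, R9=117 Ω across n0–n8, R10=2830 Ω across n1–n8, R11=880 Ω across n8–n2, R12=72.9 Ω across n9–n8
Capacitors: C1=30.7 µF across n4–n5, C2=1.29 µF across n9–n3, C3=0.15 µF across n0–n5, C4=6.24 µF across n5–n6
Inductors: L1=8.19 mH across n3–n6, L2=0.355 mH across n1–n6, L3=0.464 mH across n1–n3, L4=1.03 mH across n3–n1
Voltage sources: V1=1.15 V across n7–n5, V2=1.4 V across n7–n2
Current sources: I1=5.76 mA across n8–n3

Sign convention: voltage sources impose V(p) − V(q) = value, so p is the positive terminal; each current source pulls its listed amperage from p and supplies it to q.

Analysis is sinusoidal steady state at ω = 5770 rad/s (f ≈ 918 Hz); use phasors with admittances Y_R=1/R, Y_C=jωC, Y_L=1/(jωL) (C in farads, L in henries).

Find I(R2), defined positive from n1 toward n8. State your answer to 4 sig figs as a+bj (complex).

MNA unknowns: 9 node voltages V₁..V_9 plus 2 source currents (V1, V2)
R1: Y=0.001845+0.000j on G[3,8]
R2: Y=0.2070+0.000j on G[8,1]
C1: Y=0.000+0.1771j on G[4,5]
L1: Y=0.000-0.02116j on G[3,6]
R3: Y=0.02283+0.000j on G[3,5]
C2: Y=0.000+0.007443j on G[9,3]
L2: Y=0.000-0.4882j on G[1,6]
R4: Y=0.0002404+0.000j on G[0,5]
L3: Y=0.000-0.3735j on G[1,3]
R5: Y=0.06024+0.000j on G[2,3]
C3: Y=0.000+0.0008655j on G[0,5]
R6: Y=0.0003367+0.000j on G[3,5]
L4: Y=0.000-0.1683j on G[3,1]
R7: Y=0.001916+0.000j on G[1,9]
R8: Y=0.007246+0.000j on G[6,4]
R9: Y=0.008547+0.000j on G[0,8]
R10: Y=0.0003534+0.000j on G[1,8]
C4: Y=0.000+0.03600j on G[5,6]
R11: Y=0.001136+0.000j on G[8,2]
R12: Y=0.01372+0.000j on G[9,8]
V1: row V7−V5=1.15, i_V1 at 7,5
V2: row V7−V2=1.4, i_V2 at 7,2
I1: z[8]−=0.00576, z[3]+=0.00576
solve → V1=0.01470-0.01544j, V2=-0.08811-0.07476j, V3=0.02408-0.01153j, V4=0.1643-0.06824j, V5=0.1619-0.07476j, V6=0.004840-0.008315j, V7=1.312-0.07476j, V8=-0.01212-0.01429j, V9=-0.003880-0.001122j
aux → i_V1=0.006845+0.003878j, i_V2=-0.006845-0.003878j

0.005553-0.0002387j A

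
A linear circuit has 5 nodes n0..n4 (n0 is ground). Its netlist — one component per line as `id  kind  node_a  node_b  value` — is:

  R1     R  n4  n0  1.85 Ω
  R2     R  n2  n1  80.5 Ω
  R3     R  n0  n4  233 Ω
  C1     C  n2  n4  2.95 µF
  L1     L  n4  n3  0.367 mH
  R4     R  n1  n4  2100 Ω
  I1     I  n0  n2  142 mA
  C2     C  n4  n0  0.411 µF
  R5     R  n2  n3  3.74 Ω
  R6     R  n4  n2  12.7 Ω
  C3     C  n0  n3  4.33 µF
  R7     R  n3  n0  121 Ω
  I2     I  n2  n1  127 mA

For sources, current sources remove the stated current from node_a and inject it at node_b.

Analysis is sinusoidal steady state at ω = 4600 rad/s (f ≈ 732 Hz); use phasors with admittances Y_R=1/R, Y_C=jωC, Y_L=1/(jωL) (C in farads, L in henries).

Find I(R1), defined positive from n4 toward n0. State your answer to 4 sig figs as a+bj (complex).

Apply KCL at each of the 4 non-ground nodes and solve the resulting linear system.
Node n1: branches {R2, R4, I2} → V_1 = 10.52+0.1019j
Node n2: branches {R2, C1, I1, R5, R6, I2} → V_2 = 0.6926+0.1063j
Node n3: branches {L1, R5, C3, R7} → V_3 = 0.3004+0.1640j
Node n4: branches {R1, R3, C1, L1, R4, C2, R6} → V_4 = 0.2620-0.01438j

0.1416-0.007772j A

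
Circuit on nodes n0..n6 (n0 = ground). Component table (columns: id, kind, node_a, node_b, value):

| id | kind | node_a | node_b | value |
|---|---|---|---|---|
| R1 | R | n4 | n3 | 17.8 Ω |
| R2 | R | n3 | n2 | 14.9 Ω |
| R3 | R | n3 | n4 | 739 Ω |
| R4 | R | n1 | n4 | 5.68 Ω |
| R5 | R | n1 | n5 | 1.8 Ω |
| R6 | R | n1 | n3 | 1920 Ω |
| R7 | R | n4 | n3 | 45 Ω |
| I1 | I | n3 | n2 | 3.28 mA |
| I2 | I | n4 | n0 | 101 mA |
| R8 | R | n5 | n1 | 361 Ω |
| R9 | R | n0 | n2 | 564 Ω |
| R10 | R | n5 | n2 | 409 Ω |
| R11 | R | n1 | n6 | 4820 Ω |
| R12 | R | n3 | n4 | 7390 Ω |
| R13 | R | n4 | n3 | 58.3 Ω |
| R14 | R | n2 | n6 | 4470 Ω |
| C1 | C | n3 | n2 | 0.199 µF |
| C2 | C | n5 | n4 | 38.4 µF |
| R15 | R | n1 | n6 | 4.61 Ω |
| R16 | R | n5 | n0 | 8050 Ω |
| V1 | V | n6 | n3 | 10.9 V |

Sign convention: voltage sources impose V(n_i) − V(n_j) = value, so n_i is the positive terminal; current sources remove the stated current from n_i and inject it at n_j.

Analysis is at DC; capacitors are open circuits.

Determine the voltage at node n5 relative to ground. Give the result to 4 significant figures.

Apply KCL at each of the 6 non-ground nodes and solve the resulting linear system.
Node n1: branches {R4, R5, R6, R8, R11, R15} → V_1 = -47.21
Node n2: branches {R2, I1, R9, R10, R14, C1} → V_2 = -53.66
Node n3: branches {R1, R2, R3, R6, R7, I1, R12, R13, C1, V1} → V_3 = -55.39
Node n4: branches {R1, R3, R4, R7, I2, R12, R13, C2} → V_4 = -50.48
Node n5: branches {R5, R8, R10, C2, R16} → V_5 = -47.23
Node n6: branches {R11, R14, R15, V1} → V_6 = -44.49
Source currents: i(V1)=-0.5929

-47.23 V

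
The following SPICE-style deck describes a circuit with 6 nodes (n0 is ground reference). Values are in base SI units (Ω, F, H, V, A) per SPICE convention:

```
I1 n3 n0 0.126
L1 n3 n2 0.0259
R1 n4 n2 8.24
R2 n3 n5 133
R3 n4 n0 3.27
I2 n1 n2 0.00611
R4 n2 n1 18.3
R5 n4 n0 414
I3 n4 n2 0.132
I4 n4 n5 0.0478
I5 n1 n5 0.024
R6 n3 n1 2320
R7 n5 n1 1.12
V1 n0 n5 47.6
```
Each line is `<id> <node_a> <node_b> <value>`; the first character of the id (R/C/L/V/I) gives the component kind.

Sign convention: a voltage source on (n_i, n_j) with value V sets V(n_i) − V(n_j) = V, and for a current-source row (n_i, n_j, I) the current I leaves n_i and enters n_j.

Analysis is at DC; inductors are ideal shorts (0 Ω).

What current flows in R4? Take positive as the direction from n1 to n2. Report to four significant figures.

-1.444 A

MNA unknowns: 5 node voltages V₁..V_5 plus 2 source currents (L1, V1)
I1: z[3]−=0.126, z[0]+=0.126
L1: row V3−V2=0, i_L1 at 3,2
R1: Y=0.1214 on G[4,2]
R2: Y=0.007519 on G[3,5]
R3: Y=0.3058 on G[4,0]
I2: z[1]−=0.00611, z[2]+=0.00611
R4: Y=0.05464 on G[2,1]
R5: Y=0.002415 on G[4,0]
I3: z[4]−=0.132, z[2]+=0.132
I4: z[4]−=0.0478, z[5]+=0.0478
I5: z[1]−=0.024, z[5]+=0.024
R6: Y=0.0004310 on G[3,1]
R7: Y=0.8929 on G[5,1]
V1: row V0−V5=47.6, i_V1 at 0,5
solve → V1=-46.00, V2=-19.58, V3=-19.58, V4=-5.949, V5=-47.60
aux → i_L1=-0.3481, i_V1=-1.708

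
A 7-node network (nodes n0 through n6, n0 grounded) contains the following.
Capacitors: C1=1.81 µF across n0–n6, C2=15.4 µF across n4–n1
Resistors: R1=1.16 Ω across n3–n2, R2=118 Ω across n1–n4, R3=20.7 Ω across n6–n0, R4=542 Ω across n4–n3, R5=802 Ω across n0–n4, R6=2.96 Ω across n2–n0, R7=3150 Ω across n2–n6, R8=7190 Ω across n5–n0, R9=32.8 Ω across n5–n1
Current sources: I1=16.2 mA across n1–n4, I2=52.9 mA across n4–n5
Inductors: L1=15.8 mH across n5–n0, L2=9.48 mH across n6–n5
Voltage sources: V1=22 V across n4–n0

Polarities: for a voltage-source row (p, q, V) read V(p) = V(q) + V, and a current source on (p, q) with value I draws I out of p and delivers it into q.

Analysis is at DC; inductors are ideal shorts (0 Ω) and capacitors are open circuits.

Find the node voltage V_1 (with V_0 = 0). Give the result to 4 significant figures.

Apply KCL at each of the 6 non-ground nodes and solve the resulting linear system.
Node n1: branches {R2, I1, C2, R9} → V_1 = 4.369
Node n2: branches {R1, R6, R7} → V_2 = 0.1191
Node n3: branches {R1, R4} → V_3 = 0.1659
Node n4: branches {R2, I1, C2, R4, R5, I2, V1} → V_4 = 22.00
Node n5: branches {L1, I2, R8, L2, R9} → V_5 = 0.000
Node n6: branches {C1, R3, R7, L2} → V_6 = 0.000
Source currents: i(L1)=0.1862, i(L2)=3.782e-05, i(V1)=-0.2538

4.369 V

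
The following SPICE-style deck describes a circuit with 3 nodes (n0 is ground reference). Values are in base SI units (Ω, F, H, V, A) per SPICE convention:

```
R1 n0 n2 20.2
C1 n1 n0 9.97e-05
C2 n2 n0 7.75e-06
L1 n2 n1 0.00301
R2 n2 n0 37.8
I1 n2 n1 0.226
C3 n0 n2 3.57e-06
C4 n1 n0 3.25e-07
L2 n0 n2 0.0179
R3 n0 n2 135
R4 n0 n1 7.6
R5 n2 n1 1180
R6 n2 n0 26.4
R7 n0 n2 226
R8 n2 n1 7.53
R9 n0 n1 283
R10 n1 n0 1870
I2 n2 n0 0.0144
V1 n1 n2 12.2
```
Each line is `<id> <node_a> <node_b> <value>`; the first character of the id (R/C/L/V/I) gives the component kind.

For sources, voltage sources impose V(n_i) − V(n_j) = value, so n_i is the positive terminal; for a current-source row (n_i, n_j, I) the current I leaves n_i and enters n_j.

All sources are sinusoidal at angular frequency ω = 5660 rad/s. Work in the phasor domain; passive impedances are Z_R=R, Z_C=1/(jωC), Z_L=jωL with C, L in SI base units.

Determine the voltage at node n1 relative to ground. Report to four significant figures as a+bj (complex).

Element admittances at ω=5660 rad/s:
  Y(R1) = 0.04950+0.000j S between n0,n2
  Y(C1) = 0.000+0.5643j S between n1,n0
  Y(C2) = 0.000+0.04387j S between n2,n0
  Y(L1) = 0.000-0.05870j S between n2,n1
  Y(R2) = 0.02646+0.000j S between n2,n0
  I1: injects 0.226 A into n1 (from n2)
  Y(C3) = 0.000+0.02021j S between n0,n2
  Y(C4) = 0.000+0.001839j S between n1,n0
  Y(L2) = 0.000-0.009870j S between n0,n2
  Y(R3) = 0.007407+0.000j S between n0,n2
  Y(R4) = 0.1316+0.000j S between n0,n1
  Y(R5) = 0.0008475+0.000j S between n2,n1
  Y(R6) = 0.03788+0.000j S between n2,n0
  Y(R7) = 0.004425+0.000j S between n0,n2
  Y(R8) = 0.1328+0.000j S between n2,n1
  Y(R9) = 0.003534+0.000j S between n0,n1
  Y(R10) = 0.0005348+0.000j S between n1,n0
  I2: injects 0.0144 A into n0 (from n2)
  V1: constraint V(n1)−V(n2) = 12.2
Assemble and solve the 3×3 MNA system:
  V(n1)=1.781-1.698j  V(n2)=-10.42-1.698j
  i(V1)=-2.607-0.06199j

1.781-1.698j V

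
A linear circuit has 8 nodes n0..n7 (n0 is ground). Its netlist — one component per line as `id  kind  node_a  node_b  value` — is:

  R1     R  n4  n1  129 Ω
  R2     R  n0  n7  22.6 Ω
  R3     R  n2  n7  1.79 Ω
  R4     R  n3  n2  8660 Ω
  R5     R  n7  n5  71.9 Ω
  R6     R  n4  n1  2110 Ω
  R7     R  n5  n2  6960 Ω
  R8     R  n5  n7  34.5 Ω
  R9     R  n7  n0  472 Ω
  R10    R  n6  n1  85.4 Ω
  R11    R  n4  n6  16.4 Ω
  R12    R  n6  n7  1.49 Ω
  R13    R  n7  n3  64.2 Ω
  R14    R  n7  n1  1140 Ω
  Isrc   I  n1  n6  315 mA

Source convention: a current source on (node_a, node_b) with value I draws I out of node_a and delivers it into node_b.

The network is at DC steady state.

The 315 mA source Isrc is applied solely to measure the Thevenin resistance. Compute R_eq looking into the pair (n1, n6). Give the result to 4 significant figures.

R_eq = 50.42 Ω

Element admittances at DC:
  Y(R1) = 0.007752 S between n4,n1
  Y(R2) = 0.04425 S between n0,n7
  Y(R3) = 0.5587 S between n2,n7
  Y(R4) = 0.0001155 S between n3,n2
  Y(R5) = 0.01391 S between n7,n5
  Y(R6) = 0.0004739 S between n4,n1
  Y(R7) = 0.0001437 S between n5,n2
  Y(R8) = 0.02899 S between n5,n7
  Y(R9) = 0.002119 S between n7,n0
  Y(R10) = 0.01171 S between n6,n1
  Y(R11) = 0.06098 S between n4,n6
  Y(R12) = 0.6711 S between n6,n7
  Y(R13) = 0.01558 S between n7,n3
  Y(R14) = 0.0008772 S between n7,n1
  Isrc: injects 0.315 A into n6 (from n1)
Assemble and solve the 7×7 MNA system:
  V(n1)=-15.86  V(n2)=0.000  V(n3)=0.000  V(n4)=-1.867  V(n5)=0.000  V(n6)=0.02073  V(n7)=0.000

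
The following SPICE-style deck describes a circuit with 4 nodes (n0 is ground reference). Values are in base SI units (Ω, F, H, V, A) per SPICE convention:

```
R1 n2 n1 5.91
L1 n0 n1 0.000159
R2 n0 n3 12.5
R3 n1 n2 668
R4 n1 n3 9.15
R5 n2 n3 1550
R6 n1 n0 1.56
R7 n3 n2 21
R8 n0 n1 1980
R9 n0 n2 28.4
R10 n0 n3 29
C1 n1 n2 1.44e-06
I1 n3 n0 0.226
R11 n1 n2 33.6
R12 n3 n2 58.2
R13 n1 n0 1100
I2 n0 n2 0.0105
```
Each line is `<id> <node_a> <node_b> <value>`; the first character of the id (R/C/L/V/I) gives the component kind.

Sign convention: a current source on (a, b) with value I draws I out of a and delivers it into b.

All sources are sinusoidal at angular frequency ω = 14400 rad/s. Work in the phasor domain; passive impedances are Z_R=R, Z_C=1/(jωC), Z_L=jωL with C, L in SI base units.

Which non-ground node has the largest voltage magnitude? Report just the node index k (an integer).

3

Element admittances at ω=14400 rad/s:
  Y(R1) = 0.1692+0.000j S between n2,n1
  Y(L1) = 0.000-0.4368j S between n0,n1
  Y(R2) = 0.08000+0.000j S between n0,n3
  Y(R3) = 0.001497+0.000j S between n1,n2
  Y(R4) = 0.1093+0.000j S between n1,n3
  Y(R5) = 0.0006452+0.000j S between n2,n3
  Y(R6) = 0.6410+0.000j S between n1,n0
  Y(R7) = 0.04762+0.000j S between n3,n2
  Y(R8) = 0.0005051+0.000j S between n0,n1
  Y(R9) = 0.03521+0.000j S between n0,n2
  Y(R10) = 0.03448+0.000j S between n0,n3
  Y(C1) = 0.000+0.02074j S between n1,n2
  I1: injects 0.226 A into n0 (from n3)
  Y(R11) = 0.02976+0.000j S between n1,n2
  Y(R12) = 0.01718+0.000j S between n3,n2
  Y(R13) = 0.0009091+0.000j S between n1,n0
  I2: injects 0.0105 A into n2 (from n0)
Assemble and solve the 3×3 MNA system:
  V(n1)=-0.1179-0.07087j  V(n2)=-0.2330-0.04741j  V(n3)=-0.8787-0.03751j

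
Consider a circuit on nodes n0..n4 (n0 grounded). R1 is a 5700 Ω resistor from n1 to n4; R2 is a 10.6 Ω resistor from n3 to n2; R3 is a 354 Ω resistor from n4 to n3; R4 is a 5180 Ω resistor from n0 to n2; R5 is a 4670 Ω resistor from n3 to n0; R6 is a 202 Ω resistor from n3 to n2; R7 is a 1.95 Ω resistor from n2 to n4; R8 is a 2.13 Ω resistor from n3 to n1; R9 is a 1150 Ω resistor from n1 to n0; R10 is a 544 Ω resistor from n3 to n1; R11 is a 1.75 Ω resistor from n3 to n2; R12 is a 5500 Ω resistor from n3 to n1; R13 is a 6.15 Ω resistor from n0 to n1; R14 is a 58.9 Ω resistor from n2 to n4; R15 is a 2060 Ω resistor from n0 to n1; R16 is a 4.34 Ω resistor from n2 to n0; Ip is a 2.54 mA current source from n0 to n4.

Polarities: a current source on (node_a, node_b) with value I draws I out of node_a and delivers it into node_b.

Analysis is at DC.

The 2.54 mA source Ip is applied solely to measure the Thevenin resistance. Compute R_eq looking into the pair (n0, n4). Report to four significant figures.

Apply KCL at each of the 4 non-ground nodes and solve the resulting linear system.
Node n1: branches {R1, R8, R9, R10, R12, R13, R15} → V_1 = 0.004792
Node n2: branches {R2, R4, R6, R7, R11, R14, R16} → V_2 = 0.007602
Node n3: branches {R2, R3, R5, R6, R8, R10, R11, R12} → V_3 = 0.006455
Node n4: branches {R1, R3, R7, R14, Ip} → V_4 = 0.01236

R_eq = 4.867 Ω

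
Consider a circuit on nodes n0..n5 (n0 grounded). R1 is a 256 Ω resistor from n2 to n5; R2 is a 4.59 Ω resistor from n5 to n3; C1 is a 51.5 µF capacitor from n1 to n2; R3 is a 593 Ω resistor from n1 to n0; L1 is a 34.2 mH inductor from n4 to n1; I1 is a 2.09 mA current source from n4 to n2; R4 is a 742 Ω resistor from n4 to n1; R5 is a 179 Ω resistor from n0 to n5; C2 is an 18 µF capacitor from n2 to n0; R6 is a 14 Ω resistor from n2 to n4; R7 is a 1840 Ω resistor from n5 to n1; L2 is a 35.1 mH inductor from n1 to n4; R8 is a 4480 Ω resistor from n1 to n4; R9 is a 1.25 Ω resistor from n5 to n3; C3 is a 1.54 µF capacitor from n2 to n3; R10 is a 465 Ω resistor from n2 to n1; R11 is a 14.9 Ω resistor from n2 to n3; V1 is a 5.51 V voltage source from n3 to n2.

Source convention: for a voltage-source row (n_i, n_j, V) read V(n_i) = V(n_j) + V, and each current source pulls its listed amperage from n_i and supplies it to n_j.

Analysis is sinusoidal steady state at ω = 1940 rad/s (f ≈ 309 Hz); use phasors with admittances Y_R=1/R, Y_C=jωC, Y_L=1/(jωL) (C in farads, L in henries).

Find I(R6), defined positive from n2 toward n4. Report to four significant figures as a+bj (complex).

MNA unknowns: 5 node voltages V₁..V_5 plus 1 source current (V1)
R1: Y=0.003906+0.000j on G[2,5]
R2: Y=0.2179+0.000j on G[5,3]
C1: Y=0.000+0.09991j on G[1,2]
R3: Y=0.001686+0.000j on G[1,0]
L1: Y=0.000-0.01507j on G[4,1]
I1: z[4]−=0.00209, z[2]+=0.00209
R4: Y=0.001348+0.000j on G[4,1]
R5: Y=0.005587+0.000j on G[0,5]
C2: Y=0.000+0.03492j on G[2,0]
R6: Y=0.07143+0.000j on G[2,4]
R7: Y=0.0005435+0.000j on G[5,1]
L2: Y=0.000-0.01469j on G[1,4]
R8: Y=0.0002232+0.000j on G[1,4]
R9: Y=0.8000+0.000j on G[5,3]
C3: Y=0.000+0.002988j on G[2,3]
R10: Y=0.002151+0.000j on G[2,1]
R11: Y=0.06711+0.000j on G[2,3]
V1: row V3−V2=5.51, i_V1 at 3,2
solve → V1=-0.1728+0.7983j, V2=-0.1718+0.8372j, V3=5.338+0.8372j, V4=-0.2098+0.8213j, V5=5.285+0.8326j
aux → i_V1=-0.4236-0.02111j

0.002717+0.001136j A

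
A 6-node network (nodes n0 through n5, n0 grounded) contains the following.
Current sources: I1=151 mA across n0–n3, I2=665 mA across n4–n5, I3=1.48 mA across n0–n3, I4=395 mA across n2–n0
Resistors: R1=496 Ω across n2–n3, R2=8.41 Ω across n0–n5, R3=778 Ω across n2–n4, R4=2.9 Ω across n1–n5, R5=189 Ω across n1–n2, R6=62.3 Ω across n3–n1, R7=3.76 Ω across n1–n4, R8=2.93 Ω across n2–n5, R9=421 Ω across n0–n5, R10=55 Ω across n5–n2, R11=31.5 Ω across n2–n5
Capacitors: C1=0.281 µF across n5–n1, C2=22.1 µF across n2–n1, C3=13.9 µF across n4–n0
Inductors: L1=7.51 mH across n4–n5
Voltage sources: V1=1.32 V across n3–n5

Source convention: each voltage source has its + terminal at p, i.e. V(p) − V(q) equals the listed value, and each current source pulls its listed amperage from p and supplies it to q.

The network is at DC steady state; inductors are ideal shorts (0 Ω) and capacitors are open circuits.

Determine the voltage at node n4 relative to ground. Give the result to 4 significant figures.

-2.000 V

MNA unknowns: 5 node voltages V₁..V_5 plus 2 source currents (L1, V1)
I1: z[0]−=0.151, z[3]+=0.151
R1: Y=0.002016 on G[2,3]
R2: Y=0.1189 on G[0,5]
I2: z[4]−=0.665, z[5]+=0.665
R3: Y=0.001285 on G[2,4]
C1: Y=0.000 on G[5,1]
R4: Y=0.3448 on G[1,5]
R5: Y=0.005291 on G[1,2]
R6: Y=0.01605 on G[3,1]
R7: Y=0.2660 on G[1,4]
R8: Y=0.3413 on G[2,5]
C2: Y=0.000 on G[2,1]
R9: Y=0.002375 on G[0,5]
R10: Y=0.01818 on G[5,2]
I3: z[0]−=0.00148, z[3]+=0.00148
C3: Y=0.000 on G[4,0]
L1: row V4−V5=0, i_L1 at 4,5
I4: z[2]−=0.395, z[0]+=0.395
R11: Y=0.03175 on G[2,5]
V1: row V3−V5=1.32, i_V1 at 3,5
solve → V1=-1.974, V2=-2.981, V3=-0.6796, V4=-2.000, V5=-2.000
aux → i_L1=-0.6595, i_V1=0.1271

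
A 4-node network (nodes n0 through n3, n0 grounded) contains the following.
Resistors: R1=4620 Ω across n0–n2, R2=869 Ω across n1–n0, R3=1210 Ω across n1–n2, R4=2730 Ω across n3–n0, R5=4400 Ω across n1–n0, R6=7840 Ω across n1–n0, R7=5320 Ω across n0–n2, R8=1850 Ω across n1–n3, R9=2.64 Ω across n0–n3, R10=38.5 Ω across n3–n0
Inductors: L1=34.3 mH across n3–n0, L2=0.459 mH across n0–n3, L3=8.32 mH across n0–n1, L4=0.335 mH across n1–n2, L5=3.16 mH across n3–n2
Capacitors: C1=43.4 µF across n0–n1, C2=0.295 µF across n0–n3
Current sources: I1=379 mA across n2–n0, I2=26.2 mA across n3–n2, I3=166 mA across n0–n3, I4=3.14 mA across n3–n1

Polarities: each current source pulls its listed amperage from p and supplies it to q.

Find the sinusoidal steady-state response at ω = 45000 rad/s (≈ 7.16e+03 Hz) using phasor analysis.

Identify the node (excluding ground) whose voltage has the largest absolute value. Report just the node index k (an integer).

Apply KCL at each of the 3 non-ground nodes and solve the resulting linear system.
Node n1: branches {C1, R2, R3, L3, R5, R6, R8, L4, I4} → V_1 = -0.0003114+0.1623j
Node n2: branches {R1, R3, I1, R7, I2, L4, L5} → V_2 = -0.05599-4.658j
Node n3: branches {L1, L2, R4, I2, R8, R9, C2, L5, I3, R10, I4} → V_3 = 0.2532+0.02791j

2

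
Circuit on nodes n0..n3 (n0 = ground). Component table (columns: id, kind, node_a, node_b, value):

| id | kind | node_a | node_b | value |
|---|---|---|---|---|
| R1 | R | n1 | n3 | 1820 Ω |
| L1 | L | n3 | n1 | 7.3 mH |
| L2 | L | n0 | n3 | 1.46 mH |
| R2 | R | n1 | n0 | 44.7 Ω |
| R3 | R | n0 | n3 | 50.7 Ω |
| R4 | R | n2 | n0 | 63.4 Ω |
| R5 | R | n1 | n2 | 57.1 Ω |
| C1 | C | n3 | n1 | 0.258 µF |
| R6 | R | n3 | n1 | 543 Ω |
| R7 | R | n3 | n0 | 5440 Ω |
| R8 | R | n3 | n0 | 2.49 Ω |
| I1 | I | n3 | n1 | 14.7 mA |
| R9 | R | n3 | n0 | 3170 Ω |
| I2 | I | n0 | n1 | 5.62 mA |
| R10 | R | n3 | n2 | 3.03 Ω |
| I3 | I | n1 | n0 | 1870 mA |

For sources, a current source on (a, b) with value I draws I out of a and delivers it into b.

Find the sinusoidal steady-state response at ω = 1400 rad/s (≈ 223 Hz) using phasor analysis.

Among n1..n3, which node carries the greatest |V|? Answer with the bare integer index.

1

Element admittances at ω=1400 rad/s:
  Y(R1) = 0.0005495+0.000j S between n1,n3
  Y(L1) = 0.000-0.09785j S between n3,n1
  Y(L2) = 0.000-0.4892j S between n0,n3
  Y(R2) = 0.02237+0.000j S between n1,n0
  Y(R3) = 0.01972+0.000j S between n0,n3
  Y(R4) = 0.01577+0.000j S between n2,n0
  Y(R5) = 0.01751+0.000j S between n1,n2
  Y(C1) = 0.000+0.0003612j S between n3,n1
  Y(R6) = 0.001842+0.000j S between n3,n1
  Y(R7) = 0.0001838+0.000j S between n3,n0
  Y(R8) = 0.4016+0.000j S between n3,n0
  I1: injects 0.0147 A into n1 (from n3)
  Y(R9) = 0.0003155+0.000j S between n3,n0
  I2: injects 0.00562 A into n1 (from n0)
  Y(R10) = 0.3300+0.000j S between n3,n2
  I3: injects 1.87 A into n0 (from n1)
Assemble and solve the 3×3 MNA system:
  V(n1)=-9.074-17.00j  V(n2)=-2.370-2.168j  V(n3)=-2.128-1.485j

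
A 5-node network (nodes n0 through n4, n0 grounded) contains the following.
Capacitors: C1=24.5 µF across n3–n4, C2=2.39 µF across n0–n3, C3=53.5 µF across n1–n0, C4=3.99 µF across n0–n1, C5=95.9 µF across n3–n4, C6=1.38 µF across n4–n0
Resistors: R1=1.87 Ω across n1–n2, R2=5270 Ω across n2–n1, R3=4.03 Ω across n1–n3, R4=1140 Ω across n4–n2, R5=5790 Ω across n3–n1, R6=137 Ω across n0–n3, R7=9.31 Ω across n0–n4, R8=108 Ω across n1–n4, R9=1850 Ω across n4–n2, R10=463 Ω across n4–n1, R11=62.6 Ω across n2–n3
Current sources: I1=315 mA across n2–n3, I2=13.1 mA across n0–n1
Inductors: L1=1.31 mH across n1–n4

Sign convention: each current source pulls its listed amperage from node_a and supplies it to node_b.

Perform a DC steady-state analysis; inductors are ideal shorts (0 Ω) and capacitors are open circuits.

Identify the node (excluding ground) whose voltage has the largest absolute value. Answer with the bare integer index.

Element admittances at DC:
  Y(C1) = 0.000 S between n3,n4
  Y(C2) = 0.000 S between n0,n3
  Y(C3) = 0.000 S between n1,n0
  Y(C4) = 0.000 S between n0,n1
  Y(R1) = 0.5348 S between n1,n2
  Y(R2) = 0.0001898 S between n2,n1
  Y(R3) = 0.2481 S between n1,n3
  Y(R4) = 0.0008772 S between n4,n2
  Y(R5) = 0.0001727 S between n3,n1
  Y(C5) = 0.000 S between n3,n4
  Y(R6) = 0.007299 S between n0,n3
  Y(R7) = 0.1074 S between n0,n4
  I1: injects 0.315 A into n3 (from n2)
  Y(R8) = 0.009259 S between n1,n4
  Y(R9) = 0.0005405 S between n4,n2
  L1: short n1↔n4 (DC inductor)
  Y(C6) = 0.000 S between n4,n0
  Y(R10) = 0.002160 S between n4,n1
  Y(R11) = 0.01597 S between n2,n3
  I2: injects 0.0131 A into n1 (from n0)
Assemble and solve the 5×5 MNA system:
  V(n1)=0.04248  V(n2)=-0.4952  V(n3)=1.170  V(n4)=0.04248
  i(L1)=0.005325

3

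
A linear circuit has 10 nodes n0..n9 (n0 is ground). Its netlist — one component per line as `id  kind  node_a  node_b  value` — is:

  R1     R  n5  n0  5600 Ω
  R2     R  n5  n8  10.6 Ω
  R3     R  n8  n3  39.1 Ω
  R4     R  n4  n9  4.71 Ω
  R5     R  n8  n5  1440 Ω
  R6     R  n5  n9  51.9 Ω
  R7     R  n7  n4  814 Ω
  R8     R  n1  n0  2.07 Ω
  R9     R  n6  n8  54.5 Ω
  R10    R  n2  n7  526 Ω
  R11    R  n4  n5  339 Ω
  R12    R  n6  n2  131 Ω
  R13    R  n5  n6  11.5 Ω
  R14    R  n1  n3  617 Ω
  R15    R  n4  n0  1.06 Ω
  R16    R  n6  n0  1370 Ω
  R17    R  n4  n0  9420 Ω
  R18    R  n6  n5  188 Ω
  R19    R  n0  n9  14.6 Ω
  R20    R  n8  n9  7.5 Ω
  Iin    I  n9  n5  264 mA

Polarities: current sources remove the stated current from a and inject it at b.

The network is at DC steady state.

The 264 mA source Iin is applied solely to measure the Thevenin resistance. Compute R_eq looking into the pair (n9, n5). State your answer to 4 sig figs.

R_eq = 11.88 Ω

Element admittances at DC:
  Y(R1) = 0.0001786 S between n5,n0
  Y(R2) = 0.09434 S between n5,n8
  Y(R3) = 0.02558 S between n8,n3
  Y(R4) = 0.2123 S between n4,n9
  Y(R5) = 0.0006944 S between n8,n5
  Y(R6) = 0.01927 S between n5,n9
  Y(R7) = 0.001229 S between n7,n4
  Y(R8) = 0.4831 S between n1,n0
  Y(R9) = 0.01835 S between n6,n8
  Y(R10) = 0.001901 S between n2,n7
  Y(R11) = 0.002950 S between n4,n5
  Y(R12) = 0.007634 S between n6,n2
  Y(R13) = 0.08696 S between n5,n6
  Y(R14) = 0.001621 S between n1,n3
  Y(R15) = 0.9434 S between n4,n0
  Y(R16) = 0.0007299 S between n6,n0
  Y(R17) = 0.0001062 S between n4,n0
  Y(R18) = 0.005319 S between n6,n5
  Y(R19) = 0.06849 S between n0,n9
  Y(R20) = 0.1333 S between n8,n9
  Iin: injects 0.264 A into n5 (from n9)
Assemble and solve the 9×9 MNA system:
  V(n1)=0.004257  V(n2)=2.514  V(n3)=1.273  V(n4)=-0.0008224  V(n5)=3.081  V(n6)=2.760  V(n7)=1.527  V(n8)=1.354  V(n9)=-0.05614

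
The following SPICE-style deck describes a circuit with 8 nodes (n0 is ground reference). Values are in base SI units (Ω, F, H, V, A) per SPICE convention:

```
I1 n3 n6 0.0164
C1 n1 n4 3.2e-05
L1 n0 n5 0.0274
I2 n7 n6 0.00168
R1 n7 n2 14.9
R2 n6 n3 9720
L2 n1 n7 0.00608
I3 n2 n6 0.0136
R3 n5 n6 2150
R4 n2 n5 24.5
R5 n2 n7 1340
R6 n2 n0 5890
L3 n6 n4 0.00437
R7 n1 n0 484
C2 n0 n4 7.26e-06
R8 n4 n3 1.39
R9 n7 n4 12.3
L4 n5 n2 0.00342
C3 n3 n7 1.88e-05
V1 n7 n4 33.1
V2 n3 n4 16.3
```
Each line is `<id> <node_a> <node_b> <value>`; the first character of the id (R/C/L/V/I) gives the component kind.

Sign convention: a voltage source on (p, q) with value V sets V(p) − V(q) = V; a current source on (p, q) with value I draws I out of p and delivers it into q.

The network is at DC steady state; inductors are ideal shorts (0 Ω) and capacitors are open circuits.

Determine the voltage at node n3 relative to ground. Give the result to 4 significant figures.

-16.39 V

Element admittances at DC:
  I1: injects 0.0164 A into n6 (from n3)
  Y(C1) = 0.000 S between n1,n4
  L1: short n0↔n5 (DC inductor)
  I2: injects 0.00168 A into n6 (from n7)
  Y(R1) = 0.06711 S between n7,n2
  Y(R2) = 0.0001029 S between n6,n3
  L2: short n1↔n7 (DC inductor)
  I3: injects 0.0136 A into n6 (from n2)
  Y(R3) = 0.0004651 S between n5,n6
  Y(R4) = 0.04082 S between n2,n5
  Y(R5) = 0.0007463 S between n2,n7
  Y(R6) = 0.0001698 S between n2,n0
  L3: short n6↔n4 (DC inductor)
  Y(R7) = 0.002066 S between n1,n0
  Y(C2) = 0.000 S between n0,n4
  Y(R8) = 0.7194 S between n4,n3
  Y(R9) = 0.08130 S between n7,n4
  L4: short n5↔n2 (DC inductor)
  Y(C3) = 0.000 S between n3,n7
  V1: constraint V(n7)−V(n4) = 33.1
  V2: constraint V(n3)−V(n4) = 16.3
Assemble and solve the 13×13 MNA system:
  V(n1)=0.4119  V(n2)=0.000  V(n3)=-16.39  V(n4)=-32.69  V(n5)=0.000  V(n6)=-32.69  V(n7)=0.4119
  i(L1)=0.0008511  i(L2)=-0.0008511  i(L3)=0.04856  i(L4)=-0.01435  i(V1)=-2.722  i(V2)=-11.74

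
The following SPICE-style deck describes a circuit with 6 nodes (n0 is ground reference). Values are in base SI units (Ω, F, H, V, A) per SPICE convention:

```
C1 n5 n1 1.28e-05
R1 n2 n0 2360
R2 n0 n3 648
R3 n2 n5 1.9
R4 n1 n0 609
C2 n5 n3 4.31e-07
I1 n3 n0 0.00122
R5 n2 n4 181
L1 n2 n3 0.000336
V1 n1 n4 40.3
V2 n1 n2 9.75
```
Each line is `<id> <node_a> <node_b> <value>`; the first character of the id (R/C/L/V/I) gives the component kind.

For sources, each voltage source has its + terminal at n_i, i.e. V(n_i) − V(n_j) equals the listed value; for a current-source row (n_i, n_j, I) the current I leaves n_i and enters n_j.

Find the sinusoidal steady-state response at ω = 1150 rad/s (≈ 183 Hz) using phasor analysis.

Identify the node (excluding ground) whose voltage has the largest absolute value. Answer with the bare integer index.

4

MNA unknowns: 5 node voltages V₁..V_5 plus 2 source currents (V1, V2)
C1: Y=0.000+0.01472j on G[5,1]
R1: Y=0.0004237+0.000j on G[2,0]
R2: Y=0.001543+0.000j on G[0,3]
R3: Y=0.5263+0.000j on G[2,5]
R4: Y=0.001642+0.000j on G[1,0]
C2: Y=0.000+0.0004956j on G[5,3]
I1: z[3]−=0.00122, z[0]+=0.00122
R5: Y=0.005525+0.000j on G[2,4]
L1: Y=0.000-2.588j on G[2,3]
V1: row V1−V4=40.3, i_V1 at 1,4
V2: row V1−V2=9.75, i_V2 at 1,2
solve → V1=4.976-0.0009936j, V2=-4.774-0.0009936j, V3=-4.774+0.001330j, V4=-35.32-0.0009936j, V5=-4.766+0.2715j
aux → i_V1=-0.1688+0.000j, i_V2=0.1566-0.1434j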